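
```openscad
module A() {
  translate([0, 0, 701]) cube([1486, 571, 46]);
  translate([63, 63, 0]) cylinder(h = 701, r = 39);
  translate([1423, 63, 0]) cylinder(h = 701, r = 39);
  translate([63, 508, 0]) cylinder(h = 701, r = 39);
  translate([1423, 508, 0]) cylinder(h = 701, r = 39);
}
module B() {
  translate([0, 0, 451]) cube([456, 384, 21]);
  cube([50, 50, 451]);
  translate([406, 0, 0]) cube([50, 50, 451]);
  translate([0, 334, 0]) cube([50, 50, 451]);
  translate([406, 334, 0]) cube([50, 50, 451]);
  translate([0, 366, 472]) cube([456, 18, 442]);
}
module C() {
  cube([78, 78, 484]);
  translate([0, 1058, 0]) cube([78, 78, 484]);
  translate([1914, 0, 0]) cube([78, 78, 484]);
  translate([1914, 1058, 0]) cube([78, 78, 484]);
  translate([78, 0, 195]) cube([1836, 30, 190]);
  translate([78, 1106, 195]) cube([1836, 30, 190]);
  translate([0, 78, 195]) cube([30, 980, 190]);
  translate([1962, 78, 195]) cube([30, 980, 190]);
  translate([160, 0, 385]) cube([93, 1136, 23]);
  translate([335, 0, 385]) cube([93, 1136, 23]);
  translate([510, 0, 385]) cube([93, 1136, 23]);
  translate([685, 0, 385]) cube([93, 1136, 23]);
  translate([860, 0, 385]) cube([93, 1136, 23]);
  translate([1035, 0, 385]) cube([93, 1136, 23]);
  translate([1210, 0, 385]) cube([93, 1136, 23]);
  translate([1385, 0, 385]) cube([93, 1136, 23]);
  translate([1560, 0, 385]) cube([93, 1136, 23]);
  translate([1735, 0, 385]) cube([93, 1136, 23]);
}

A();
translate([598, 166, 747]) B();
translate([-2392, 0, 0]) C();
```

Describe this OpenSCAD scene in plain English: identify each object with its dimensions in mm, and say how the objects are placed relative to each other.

A is a rectangular dining table. The top is 1486×571×46 mm with its upper surface at z = 747 mm. It stands on four round legs of 78 mm diameter, each leg's bounding box inset 24 mm from the nearest pair of top edges, running from the floor to the underside of the top.

B is a chair. The seat is a 456×384×21 mm slab with its top at z = 472 mm, on four 50×50 mm corner legs (flush with the seat edges, standing on z = 0). A flat backrest 18 mm thick, 442 mm tall, spans the full seat width and rises from the seat top along its +y edge, rear face flush with the rear of the seat.

C is a bed frame 1992 mm long (x) by 1136 mm wide (y). Four 78×78 mm corner posts, 484 mm tall, at the corners of the footprint. Four rails of 30 mm thickness and 190 mm height run between adjacent posts with their undersides at z = 195 mm, their outer faces flush with the outside of the frame (the two x-running rails run between the posts' inner faces; the two y-running rails run between the posts' inner faces). 10 slats, each 93 mm wide (x) and 23 mm thick, lie across the top of the two x-running rails, running the full 1136 mm width of the frame in y; the slats are evenly spaced along x between the inner faces of the end posts with equal gaps (rounded down to the nearest mm) at the −x end and between each pair — any rounding remainder accumulates at the +x end.

The chair is on top of the table. The bed frame is on the floor beside the table on its −x side.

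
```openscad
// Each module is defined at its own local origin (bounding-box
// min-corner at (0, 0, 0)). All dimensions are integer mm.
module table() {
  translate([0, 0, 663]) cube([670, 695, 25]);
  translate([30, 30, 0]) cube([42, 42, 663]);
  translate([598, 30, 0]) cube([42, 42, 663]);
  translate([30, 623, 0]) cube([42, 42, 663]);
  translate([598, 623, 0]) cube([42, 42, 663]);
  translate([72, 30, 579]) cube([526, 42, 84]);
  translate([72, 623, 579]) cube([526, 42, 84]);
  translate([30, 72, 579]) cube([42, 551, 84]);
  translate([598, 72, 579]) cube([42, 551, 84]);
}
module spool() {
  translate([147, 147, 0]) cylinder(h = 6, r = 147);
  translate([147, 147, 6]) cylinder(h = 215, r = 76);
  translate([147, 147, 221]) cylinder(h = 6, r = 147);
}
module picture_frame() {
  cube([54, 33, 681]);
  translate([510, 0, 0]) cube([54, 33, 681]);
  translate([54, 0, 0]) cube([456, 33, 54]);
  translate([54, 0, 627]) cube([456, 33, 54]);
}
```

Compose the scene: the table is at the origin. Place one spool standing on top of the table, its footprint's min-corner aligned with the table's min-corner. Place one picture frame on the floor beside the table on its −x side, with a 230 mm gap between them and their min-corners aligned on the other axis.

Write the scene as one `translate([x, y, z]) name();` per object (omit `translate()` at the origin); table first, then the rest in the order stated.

table();
translate([0, 0, 688]) spool();
translate([-794, 0, 0]) picture_frame();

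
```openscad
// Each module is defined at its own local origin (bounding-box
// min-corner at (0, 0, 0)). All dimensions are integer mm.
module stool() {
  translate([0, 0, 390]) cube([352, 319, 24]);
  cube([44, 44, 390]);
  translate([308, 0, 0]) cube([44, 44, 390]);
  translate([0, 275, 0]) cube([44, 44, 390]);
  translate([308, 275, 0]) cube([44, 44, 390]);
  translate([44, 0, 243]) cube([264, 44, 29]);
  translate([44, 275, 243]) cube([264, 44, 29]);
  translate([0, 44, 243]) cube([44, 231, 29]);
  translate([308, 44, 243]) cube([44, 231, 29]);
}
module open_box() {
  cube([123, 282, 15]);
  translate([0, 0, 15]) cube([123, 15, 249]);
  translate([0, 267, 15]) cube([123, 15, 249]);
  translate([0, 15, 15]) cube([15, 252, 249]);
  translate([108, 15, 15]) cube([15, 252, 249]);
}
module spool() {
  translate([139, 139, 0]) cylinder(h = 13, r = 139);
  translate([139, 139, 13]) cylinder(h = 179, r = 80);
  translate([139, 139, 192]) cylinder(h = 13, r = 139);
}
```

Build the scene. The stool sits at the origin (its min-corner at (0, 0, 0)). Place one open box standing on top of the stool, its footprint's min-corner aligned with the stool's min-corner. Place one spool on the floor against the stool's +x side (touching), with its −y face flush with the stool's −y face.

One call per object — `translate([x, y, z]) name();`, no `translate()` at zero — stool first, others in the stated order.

stool();
translate([0, 0, 414]) open_box();
translate([352, 0, 0]) spool();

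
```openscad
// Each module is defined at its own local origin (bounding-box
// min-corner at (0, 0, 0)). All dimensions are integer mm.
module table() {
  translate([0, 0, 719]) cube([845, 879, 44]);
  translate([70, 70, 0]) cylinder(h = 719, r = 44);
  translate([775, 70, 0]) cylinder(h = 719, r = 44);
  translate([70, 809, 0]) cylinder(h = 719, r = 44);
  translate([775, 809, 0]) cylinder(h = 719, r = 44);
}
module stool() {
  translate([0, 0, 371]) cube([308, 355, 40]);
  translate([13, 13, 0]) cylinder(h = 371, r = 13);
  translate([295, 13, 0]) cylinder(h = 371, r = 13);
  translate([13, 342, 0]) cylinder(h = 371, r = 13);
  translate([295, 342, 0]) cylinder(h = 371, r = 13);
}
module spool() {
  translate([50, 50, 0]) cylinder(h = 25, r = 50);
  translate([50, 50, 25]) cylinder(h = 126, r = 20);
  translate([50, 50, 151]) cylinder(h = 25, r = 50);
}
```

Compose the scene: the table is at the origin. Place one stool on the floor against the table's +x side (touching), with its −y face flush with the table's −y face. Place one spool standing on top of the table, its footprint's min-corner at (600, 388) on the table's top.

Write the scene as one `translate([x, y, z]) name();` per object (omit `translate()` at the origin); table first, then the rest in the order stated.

table();
translate([845, 0, 0]) stool();
translate([600, 388, 763]) spool();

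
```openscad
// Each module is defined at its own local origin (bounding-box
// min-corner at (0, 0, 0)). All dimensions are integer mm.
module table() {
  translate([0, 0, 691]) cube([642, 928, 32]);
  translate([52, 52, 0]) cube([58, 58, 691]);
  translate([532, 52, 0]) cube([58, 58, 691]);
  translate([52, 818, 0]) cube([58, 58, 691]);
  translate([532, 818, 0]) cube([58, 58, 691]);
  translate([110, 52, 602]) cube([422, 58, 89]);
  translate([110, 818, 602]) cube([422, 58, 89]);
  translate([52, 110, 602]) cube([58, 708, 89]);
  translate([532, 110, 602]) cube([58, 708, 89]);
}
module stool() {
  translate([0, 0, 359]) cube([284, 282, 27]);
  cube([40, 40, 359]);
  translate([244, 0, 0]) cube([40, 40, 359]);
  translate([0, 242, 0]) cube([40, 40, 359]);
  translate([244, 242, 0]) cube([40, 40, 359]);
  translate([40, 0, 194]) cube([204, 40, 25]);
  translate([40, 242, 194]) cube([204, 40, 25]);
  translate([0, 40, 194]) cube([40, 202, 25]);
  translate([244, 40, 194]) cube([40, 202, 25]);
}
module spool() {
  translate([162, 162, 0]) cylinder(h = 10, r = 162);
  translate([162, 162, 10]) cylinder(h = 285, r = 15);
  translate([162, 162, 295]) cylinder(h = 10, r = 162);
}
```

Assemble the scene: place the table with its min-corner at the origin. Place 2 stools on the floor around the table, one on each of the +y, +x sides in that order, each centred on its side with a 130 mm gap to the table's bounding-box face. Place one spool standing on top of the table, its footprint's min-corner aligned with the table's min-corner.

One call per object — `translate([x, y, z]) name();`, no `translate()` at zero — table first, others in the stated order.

table();
translate([179, 1058, 0]) stool();
translate([772, 323, 0]) stool();
translate([0, 0, 723]) spool();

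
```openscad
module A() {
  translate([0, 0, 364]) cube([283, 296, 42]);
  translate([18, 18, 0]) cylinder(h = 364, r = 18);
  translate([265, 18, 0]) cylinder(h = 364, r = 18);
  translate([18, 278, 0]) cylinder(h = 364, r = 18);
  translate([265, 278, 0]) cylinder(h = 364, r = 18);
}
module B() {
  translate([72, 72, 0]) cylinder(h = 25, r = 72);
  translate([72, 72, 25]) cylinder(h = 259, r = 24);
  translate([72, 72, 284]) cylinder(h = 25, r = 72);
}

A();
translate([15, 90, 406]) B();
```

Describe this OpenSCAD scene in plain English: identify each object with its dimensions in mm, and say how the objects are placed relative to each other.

A is a four-legged stool. The seat is a 283×296×42 mm slab whose top surface is at z = 406 mm; four round legs, each 36 mm in diameter, run from the floor (z = 0) to the underside of the seat, each leg's axis is inset half a diameter from the nearest pair of seat edges (so the leg's bounding box is flush with the corner).

B is a spool: two coaxial disc flanges of radius 72 mm and thickness 25 mm, joined by a core cylinder of radius 24 mm and height 259 mm. The lower flange rests on z = 0 and the three cylinders share a vertical axis.

The spool is on top of the stool.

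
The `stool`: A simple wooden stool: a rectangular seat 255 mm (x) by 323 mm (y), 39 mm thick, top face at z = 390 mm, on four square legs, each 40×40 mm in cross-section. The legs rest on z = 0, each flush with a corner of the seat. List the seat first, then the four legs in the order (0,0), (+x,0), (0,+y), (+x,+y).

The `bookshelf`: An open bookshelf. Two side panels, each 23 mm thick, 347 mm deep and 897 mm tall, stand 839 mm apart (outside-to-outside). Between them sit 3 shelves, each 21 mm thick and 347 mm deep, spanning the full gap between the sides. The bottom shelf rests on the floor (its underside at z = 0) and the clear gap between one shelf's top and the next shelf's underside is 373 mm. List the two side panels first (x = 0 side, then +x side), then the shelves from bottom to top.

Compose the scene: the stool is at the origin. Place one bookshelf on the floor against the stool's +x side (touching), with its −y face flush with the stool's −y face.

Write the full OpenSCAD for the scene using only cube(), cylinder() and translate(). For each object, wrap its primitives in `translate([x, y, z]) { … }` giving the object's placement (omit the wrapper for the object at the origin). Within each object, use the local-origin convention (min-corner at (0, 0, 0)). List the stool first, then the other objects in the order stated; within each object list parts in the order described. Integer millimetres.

translate([0, 0, 351]) cube([255, 323, 39]);
cube([40, 40, 351]);
translate([215, 0, 0]) cube([40, 40, 351]);
translate([0, 283, 0]) cube([40, 40, 351]);
translate([215, 283, 0]) cube([40, 40, 351]);
translate([255, 0, 0]) {
  cube([23, 347, 897]);
  translate([816, 0, 0]) cube([23, 347, 897]);
  translate([23, 0, 0]) cube([793, 347, 21]);
  translate([23, 0, 394]) cube([793, 347, 21]);
  translate([23, 0, 788]) cube([793, 347, 21]);
}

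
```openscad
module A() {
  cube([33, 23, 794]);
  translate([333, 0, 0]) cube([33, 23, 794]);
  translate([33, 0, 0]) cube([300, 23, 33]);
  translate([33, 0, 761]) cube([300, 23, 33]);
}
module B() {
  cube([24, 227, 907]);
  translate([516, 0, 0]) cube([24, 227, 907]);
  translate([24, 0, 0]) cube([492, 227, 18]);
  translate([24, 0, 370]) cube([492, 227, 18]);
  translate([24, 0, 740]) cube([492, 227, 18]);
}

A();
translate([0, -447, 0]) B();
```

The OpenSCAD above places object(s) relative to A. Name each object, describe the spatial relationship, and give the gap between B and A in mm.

A is a picture frame. B is a bookshelf. The bookshelf is on the floor beside the picture frame on its −y side. The gap between the bookshelf and the picture frame is 220 mm.

The bookshelf's nearest face is 220 mm from the picture frame's −y face.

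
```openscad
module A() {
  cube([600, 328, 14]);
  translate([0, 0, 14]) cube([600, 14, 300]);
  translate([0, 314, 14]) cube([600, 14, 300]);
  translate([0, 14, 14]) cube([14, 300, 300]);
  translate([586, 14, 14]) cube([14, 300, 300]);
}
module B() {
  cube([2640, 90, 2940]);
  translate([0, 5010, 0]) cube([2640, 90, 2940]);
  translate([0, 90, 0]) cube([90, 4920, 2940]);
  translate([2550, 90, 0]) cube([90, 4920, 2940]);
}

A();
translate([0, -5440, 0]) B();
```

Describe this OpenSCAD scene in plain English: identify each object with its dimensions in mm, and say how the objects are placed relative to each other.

A is an open-topped rectangular box: outside dimensions 600×328×314 mm, with a uniform wall and base thickness of 14 mm. The base is a full 600×328 slab on the floor; four walls sit on top of the base. The front and back walls (the −y and +y sides) span the full width; the two side walls fit between them.

B is the wall frame of a small rectangular building: four walls, each 2940 mm tall and 90 mm thick, enclosing a footprint 2640 mm (x) by 5100 mm (y) outside-to-outside, with no floor or roof. The front and back walls (the −y and +y sides) span the full width; the two side walls fit between them.

The house frame is on the floor beside the open box on its −y side.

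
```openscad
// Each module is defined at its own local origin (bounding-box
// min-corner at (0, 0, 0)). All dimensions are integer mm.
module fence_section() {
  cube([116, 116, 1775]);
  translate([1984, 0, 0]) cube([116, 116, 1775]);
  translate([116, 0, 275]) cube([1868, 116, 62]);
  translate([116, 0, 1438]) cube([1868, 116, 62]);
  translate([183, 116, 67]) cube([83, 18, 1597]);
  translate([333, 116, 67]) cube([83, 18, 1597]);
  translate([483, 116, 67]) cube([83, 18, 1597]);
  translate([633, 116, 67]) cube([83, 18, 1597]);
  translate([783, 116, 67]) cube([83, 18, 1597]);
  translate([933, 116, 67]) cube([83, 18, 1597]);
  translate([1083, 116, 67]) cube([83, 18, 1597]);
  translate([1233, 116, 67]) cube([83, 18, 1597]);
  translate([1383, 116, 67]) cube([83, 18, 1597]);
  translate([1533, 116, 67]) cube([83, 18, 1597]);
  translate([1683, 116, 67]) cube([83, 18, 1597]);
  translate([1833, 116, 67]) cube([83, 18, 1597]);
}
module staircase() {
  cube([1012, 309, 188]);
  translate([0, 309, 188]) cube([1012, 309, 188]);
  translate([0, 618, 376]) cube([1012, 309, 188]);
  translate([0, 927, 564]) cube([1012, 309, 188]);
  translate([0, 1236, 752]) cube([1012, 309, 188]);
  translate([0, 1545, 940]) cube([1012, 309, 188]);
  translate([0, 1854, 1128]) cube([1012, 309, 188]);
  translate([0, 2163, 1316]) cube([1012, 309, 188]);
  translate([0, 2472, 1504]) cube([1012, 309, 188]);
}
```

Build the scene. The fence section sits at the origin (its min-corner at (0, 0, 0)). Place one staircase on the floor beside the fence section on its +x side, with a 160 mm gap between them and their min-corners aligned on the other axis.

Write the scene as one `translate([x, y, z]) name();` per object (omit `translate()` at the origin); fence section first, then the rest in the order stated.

fence_section();
translate([2260, 0, 0]) staircase();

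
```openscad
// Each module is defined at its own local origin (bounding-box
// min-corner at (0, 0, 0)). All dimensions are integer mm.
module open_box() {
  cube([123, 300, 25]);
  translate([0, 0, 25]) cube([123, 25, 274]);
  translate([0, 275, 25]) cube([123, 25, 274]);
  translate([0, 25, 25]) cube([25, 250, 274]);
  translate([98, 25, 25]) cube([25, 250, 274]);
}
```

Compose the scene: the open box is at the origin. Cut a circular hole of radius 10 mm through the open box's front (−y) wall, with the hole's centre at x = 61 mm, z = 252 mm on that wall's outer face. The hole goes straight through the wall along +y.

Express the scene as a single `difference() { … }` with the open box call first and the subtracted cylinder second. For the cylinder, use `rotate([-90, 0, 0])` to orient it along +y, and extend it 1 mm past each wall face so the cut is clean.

difference() {
  open_box();
  translate([61, -1, 252]) rotate([-90, 0, 0]) cylinder(h = 27, r = 10);
}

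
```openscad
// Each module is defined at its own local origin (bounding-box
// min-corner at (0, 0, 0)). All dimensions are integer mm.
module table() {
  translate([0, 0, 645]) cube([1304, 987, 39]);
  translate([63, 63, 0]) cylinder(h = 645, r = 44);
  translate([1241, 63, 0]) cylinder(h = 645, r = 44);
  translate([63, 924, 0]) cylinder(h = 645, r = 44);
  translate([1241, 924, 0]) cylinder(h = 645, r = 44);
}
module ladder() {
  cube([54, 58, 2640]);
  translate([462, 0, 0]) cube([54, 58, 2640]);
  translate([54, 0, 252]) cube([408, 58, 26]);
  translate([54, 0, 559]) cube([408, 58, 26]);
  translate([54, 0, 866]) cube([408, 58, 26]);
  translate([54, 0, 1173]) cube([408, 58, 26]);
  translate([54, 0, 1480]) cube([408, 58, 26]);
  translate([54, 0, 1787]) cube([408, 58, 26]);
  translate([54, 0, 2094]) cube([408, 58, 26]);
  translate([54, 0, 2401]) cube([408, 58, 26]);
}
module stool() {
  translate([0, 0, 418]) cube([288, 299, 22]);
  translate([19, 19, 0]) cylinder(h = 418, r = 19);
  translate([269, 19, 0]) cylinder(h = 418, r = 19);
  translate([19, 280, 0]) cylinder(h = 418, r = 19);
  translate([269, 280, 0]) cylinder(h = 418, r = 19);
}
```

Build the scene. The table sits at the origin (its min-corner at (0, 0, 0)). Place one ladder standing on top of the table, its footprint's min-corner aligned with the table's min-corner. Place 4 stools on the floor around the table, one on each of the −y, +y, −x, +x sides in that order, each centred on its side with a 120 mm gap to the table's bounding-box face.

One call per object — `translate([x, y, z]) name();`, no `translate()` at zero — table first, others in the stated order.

table();
translate([0, 0, 684]) ladder();
translate([508, -419, 0]) stool();
translate([508, 1107, 0]) stool();
translate([-408, 344, 0]) stool();
translate([1424, 344, 0]) stool();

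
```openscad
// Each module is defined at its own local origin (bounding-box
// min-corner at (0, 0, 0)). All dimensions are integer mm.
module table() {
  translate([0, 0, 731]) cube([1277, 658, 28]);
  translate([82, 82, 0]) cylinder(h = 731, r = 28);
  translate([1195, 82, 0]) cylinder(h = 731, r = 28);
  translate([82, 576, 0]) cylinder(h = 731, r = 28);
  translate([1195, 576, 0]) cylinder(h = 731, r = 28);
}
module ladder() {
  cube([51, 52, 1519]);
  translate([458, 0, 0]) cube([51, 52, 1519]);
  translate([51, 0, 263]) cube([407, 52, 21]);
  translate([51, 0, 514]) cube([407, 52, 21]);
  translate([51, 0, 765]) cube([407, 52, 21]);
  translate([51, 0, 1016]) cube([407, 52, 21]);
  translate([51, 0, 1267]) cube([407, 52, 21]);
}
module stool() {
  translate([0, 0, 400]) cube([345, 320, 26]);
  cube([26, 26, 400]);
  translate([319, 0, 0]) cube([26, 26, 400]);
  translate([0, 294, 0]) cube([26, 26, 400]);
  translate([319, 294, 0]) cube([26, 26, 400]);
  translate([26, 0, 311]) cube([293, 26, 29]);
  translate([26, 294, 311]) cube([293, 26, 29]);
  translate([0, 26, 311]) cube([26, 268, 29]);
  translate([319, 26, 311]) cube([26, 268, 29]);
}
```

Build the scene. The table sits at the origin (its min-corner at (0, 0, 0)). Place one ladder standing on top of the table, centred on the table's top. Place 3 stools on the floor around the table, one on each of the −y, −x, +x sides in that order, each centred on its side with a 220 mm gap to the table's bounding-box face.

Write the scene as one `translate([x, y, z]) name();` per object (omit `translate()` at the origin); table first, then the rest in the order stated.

table();
translate([384, 303, 759]) ladder();
translate([466, -540, 0]) stool();
translate([-565, 169, 0]) stool();
translate([1497, 169, 0]) stool();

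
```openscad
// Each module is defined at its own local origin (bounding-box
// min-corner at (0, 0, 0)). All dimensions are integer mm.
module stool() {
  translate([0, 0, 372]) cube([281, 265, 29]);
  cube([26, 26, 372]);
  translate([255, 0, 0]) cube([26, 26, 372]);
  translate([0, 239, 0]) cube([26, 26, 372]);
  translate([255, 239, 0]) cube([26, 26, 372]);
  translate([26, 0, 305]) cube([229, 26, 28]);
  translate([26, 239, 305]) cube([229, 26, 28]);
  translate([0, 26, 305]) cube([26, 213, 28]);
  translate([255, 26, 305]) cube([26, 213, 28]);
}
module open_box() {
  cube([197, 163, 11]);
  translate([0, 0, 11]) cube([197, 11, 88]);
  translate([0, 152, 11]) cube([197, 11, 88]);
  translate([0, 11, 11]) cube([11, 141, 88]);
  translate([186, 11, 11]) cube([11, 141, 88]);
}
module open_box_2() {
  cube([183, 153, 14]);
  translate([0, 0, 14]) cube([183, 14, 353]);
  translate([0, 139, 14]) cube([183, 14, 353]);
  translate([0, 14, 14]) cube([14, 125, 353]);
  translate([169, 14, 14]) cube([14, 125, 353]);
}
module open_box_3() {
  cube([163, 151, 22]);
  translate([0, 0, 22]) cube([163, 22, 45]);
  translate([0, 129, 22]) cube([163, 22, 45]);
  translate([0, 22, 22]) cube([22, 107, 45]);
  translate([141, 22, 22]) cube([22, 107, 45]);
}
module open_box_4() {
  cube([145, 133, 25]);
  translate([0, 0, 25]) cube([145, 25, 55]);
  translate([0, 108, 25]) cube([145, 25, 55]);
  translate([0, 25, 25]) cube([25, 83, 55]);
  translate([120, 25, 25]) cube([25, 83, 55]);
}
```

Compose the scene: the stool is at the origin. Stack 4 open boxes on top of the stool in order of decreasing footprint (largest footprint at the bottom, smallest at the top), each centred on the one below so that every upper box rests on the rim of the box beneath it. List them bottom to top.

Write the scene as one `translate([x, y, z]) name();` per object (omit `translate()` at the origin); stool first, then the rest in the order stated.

stool();
translate([42, 51, 401]) open_box();
translate([49, 56, 500]) open_box_2();
translate([59, 57, 867]) open_box_3();
translate([68, 66, 934]) open_box_4();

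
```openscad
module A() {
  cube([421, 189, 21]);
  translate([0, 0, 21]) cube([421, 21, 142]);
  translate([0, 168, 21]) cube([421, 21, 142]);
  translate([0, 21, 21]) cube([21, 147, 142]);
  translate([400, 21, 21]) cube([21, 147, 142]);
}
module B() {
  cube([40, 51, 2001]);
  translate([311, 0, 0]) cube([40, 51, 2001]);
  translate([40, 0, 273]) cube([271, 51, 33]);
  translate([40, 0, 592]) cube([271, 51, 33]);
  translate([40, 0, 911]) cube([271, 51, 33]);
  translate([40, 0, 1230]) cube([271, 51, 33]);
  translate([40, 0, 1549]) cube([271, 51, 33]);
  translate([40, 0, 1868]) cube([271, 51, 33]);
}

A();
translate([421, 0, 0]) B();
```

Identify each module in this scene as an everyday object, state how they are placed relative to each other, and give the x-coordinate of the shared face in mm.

The open box's +x face and the ladder's −x face are both at x = 421 mm.

A is an open box. B is a ladder. The ladder is against the open box's +x side, with their −y faces flush. The x-coordinate of the shared face is 421 mm.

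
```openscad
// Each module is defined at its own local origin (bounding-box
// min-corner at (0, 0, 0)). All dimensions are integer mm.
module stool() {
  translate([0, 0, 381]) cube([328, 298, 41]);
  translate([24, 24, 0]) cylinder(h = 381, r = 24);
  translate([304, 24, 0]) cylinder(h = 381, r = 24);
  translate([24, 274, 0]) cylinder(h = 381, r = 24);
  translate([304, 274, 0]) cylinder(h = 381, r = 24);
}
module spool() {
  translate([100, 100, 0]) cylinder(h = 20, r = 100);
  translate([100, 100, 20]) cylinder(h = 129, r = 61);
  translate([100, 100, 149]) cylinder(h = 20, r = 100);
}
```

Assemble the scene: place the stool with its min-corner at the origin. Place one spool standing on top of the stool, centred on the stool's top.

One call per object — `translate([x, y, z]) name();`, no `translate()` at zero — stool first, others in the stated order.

stool();
translate([64, 49, 422]) spool();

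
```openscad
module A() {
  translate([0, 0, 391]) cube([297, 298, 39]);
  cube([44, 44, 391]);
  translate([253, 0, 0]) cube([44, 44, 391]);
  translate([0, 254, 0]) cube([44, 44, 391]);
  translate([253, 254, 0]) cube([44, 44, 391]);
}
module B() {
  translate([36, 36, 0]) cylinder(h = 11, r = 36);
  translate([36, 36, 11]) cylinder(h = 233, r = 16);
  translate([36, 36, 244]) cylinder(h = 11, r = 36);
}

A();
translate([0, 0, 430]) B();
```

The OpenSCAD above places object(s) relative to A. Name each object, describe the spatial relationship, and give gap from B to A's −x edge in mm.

The spool's min-x is at 0; the stool's min-x is 0; gap = 0 mm.

A is a stool. B is a spool. The spool is on top of the stool. The gap from the spool to the stool's −x edge is 0 mm.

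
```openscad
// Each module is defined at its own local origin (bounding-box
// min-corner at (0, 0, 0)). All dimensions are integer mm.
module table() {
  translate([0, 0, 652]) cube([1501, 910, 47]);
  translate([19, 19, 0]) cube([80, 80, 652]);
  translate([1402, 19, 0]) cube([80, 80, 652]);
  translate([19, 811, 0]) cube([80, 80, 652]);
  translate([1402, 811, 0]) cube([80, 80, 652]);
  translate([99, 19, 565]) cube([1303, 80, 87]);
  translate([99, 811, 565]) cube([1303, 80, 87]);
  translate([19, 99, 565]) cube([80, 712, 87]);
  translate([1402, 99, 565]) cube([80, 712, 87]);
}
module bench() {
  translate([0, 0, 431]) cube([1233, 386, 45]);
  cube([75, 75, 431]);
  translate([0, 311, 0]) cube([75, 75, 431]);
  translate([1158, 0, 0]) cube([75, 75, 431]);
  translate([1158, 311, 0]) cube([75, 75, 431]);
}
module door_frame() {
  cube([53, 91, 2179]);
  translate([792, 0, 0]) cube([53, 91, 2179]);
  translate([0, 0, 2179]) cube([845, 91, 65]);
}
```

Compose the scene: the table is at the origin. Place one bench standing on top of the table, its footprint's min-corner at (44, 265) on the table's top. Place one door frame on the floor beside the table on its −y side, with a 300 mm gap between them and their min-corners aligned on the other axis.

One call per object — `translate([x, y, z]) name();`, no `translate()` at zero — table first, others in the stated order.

table();
translate([44, 265, 699]) bench();
translate([0, -391, 0]) door_frame();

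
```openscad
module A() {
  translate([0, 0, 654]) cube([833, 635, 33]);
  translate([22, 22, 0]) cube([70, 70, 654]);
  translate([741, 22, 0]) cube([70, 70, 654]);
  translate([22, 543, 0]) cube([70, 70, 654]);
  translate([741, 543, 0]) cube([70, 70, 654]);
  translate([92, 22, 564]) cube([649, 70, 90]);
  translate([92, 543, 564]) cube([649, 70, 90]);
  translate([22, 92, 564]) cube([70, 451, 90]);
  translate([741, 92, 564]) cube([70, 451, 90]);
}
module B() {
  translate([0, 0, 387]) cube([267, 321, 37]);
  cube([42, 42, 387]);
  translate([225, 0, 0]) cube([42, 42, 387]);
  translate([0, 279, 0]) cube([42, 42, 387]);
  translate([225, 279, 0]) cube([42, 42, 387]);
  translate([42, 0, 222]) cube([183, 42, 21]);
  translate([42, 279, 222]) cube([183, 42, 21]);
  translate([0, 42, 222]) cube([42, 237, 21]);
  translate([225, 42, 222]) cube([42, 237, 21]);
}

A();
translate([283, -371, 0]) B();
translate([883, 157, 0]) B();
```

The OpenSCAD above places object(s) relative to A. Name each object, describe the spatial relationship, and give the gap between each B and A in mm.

Each stool's nearest face is 50 mm from the table's bounding box.

A is a table. B is a stool. Two stools sit around the table at the −y, +x sides. The gap between each stool and the table is 50 mm.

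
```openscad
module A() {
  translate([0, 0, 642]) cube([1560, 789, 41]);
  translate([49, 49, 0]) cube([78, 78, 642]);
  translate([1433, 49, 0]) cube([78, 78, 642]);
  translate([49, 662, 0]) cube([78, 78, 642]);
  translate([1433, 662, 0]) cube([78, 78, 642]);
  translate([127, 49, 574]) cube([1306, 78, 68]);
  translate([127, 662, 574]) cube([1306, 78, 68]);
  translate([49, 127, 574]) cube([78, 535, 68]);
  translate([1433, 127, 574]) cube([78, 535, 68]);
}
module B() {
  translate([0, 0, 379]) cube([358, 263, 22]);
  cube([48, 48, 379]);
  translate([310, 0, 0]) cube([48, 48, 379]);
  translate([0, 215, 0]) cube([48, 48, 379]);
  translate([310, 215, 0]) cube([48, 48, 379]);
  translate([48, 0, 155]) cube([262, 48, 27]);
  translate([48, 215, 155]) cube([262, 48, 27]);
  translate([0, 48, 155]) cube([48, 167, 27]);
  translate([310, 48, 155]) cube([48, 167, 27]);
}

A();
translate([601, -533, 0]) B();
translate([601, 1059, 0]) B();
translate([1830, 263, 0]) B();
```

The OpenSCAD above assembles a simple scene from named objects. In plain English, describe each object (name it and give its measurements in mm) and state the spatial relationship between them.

A is a table: top 1560 mm (x) × 789 mm (y), 41 mm thick, upper face at z = 683 mm, on four 78×78 mm square legs, each inset 49 mm from the nearest pair of top edges, running from z = 0 to the bottom of the top. Four apron rails, 78 mm thick and 68 mm tall, run between adjacent legs with their top edges flush with the underside of the top and their outer faces flush with the legs' outer faces.

B is a four-legged stool. The seat is a 358×263×22 mm slab whose top surface is at z = 401 mm; four square legs, each 48×48 mm in cross-section, run from the floor (z = 0) to the underside of the seat, each flush with a corner of the seat. Four stretchers, 48 mm wide and 27 mm tall, connect adjacent legs with their undersides at z = 155 mm, each running between the inner faces of the legs it joins and aligned with the legs' outer faces on the other axis.

Three stools sit around the table at the −y, +y, +x sides.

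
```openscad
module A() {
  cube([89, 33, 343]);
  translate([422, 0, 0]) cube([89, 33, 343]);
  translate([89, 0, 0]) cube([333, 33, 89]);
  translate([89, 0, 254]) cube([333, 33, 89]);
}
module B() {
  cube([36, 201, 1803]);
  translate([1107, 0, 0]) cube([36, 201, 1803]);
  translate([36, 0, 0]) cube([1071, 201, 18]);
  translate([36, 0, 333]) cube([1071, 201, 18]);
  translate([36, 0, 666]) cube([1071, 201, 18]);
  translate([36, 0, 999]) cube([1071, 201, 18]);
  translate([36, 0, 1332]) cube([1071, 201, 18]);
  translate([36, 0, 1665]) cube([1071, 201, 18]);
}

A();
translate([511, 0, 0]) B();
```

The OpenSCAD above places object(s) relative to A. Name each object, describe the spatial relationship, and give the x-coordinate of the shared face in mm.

The picture frame's +x face and the bookshelf's −x face are both at x = 511 mm.

A is a picture frame. B is a bookshelf. The bookshelf is against the picture frame's +x side, with their −y faces flush. The x-coordinate of the shared face is 511 mm.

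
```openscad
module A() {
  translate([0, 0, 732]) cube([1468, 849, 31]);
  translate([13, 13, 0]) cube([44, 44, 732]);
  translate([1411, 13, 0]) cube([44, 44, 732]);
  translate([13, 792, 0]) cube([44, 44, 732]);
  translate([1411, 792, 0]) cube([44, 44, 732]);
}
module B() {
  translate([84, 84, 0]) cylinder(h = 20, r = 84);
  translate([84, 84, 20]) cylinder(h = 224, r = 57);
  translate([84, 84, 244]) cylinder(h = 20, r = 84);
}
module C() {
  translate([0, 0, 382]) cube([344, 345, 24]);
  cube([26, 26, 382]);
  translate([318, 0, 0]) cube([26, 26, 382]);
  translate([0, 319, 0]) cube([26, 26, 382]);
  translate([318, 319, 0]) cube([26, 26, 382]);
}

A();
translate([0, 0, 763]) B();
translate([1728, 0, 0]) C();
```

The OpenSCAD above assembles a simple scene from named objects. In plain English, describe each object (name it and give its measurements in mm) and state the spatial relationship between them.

A is a table with a 1468×849 mm rectangular top, 31 mm thick, top surface at z = 763 mm, supported by four 44×44 mm square legs, each inset 13 mm from the nearest pair of top edges, running from the floor.

B is a spool: two coaxial disc flanges of radius 84 mm and thickness 20 mm, joined by a core cylinder of radius 57 mm and height 224 mm. The lower flange rests on z = 0 and the three cylinders share a vertical axis.

C is a four-legged stool. The seat is a 344×345×24 mm slab whose top surface is at z = 406 mm; four square legs, each 26×26 mm in cross-section, run from the floor (z = 0) to the underside of the seat, each flush with a corner of the seat.

The spool is on top of the table. The stool is on the floor beside the table on its +x side.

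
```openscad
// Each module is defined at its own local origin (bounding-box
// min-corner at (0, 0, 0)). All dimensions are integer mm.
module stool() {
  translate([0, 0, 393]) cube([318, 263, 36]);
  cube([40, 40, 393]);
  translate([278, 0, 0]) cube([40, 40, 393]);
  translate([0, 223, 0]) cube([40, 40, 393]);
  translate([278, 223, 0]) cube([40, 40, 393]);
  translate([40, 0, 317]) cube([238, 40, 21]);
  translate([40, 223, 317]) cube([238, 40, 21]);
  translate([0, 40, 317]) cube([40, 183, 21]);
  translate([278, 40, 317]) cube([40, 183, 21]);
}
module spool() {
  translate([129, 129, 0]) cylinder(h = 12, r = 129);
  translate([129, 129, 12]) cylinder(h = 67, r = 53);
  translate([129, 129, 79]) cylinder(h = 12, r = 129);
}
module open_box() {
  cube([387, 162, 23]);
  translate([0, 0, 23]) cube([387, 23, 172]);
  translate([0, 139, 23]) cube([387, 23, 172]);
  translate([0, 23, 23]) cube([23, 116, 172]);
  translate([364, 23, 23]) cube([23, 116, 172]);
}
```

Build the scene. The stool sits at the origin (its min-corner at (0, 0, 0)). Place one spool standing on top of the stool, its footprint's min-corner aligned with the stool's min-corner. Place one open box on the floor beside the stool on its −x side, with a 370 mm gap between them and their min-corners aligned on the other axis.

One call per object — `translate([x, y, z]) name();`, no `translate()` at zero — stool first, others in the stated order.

stool();
translate([0, 0, 429]) spool();
translate([-757, 0, 0]) open_box();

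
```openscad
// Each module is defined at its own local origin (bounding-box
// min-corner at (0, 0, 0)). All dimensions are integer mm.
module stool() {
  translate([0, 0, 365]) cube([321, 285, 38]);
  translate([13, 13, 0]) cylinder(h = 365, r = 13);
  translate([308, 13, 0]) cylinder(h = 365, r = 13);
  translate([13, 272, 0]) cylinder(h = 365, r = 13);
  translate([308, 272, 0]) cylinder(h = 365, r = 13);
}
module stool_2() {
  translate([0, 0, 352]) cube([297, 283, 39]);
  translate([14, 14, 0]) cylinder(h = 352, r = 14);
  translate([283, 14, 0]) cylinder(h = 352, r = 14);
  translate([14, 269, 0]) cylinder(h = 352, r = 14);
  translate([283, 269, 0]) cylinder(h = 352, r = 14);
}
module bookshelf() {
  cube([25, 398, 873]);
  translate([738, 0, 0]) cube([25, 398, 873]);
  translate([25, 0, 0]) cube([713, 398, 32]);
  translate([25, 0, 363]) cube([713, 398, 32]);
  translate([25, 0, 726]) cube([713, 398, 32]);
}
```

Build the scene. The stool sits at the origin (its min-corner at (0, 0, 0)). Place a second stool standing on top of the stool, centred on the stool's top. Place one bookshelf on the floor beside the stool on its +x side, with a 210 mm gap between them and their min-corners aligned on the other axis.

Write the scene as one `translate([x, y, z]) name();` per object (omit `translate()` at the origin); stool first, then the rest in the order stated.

stool();
translate([12, 1, 403]) stool_2();
translate([531, 0, 0]) bookshelf();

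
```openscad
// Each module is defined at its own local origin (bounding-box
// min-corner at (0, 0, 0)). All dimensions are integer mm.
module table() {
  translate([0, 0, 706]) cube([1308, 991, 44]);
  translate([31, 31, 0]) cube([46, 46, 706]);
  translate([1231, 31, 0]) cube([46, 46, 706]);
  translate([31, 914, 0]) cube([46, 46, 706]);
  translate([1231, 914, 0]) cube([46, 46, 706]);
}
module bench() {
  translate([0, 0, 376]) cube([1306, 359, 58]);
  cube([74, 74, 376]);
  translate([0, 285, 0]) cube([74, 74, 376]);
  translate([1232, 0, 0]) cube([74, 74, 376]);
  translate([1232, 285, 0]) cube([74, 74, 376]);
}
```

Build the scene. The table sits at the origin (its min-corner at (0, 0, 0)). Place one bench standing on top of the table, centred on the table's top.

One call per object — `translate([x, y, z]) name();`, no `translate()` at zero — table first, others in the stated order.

table();
translate([1, 316, 750]) bench();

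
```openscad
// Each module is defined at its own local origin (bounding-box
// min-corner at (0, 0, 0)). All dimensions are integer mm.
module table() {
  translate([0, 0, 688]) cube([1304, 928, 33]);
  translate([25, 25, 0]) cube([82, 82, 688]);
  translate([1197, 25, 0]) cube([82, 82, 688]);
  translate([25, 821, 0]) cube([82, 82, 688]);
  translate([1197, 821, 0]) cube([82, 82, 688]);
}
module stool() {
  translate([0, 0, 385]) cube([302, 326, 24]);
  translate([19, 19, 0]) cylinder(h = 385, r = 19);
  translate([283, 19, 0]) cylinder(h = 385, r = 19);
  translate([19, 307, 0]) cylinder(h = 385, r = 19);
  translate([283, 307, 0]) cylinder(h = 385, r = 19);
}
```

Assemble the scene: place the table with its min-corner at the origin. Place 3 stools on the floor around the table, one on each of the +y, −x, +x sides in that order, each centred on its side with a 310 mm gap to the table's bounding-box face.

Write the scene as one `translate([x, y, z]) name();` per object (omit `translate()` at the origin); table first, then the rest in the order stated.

table();
translate([501, 1238, 0]) stool();
translate([-612, 301, 0]) stool();
translate([1614, 301, 0]) stool();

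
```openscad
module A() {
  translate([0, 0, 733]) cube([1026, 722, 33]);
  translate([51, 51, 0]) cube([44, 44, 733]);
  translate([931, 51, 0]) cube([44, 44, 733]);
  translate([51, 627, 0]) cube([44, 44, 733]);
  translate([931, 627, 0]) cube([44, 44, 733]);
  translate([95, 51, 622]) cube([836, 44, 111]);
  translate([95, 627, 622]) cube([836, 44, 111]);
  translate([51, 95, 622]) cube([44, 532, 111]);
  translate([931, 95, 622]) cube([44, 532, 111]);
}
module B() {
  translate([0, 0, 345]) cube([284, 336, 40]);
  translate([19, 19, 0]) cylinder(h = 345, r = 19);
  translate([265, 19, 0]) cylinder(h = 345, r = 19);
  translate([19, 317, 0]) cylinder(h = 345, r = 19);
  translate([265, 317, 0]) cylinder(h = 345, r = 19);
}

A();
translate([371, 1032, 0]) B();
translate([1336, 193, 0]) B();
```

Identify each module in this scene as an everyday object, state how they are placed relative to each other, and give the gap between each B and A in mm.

Each stool's nearest face is 310 mm from the table's bounding box.

A is a table. B is a stool. Two stools sit around the table at the +y, +x sides. The gap between each stool and the table is 310 mm.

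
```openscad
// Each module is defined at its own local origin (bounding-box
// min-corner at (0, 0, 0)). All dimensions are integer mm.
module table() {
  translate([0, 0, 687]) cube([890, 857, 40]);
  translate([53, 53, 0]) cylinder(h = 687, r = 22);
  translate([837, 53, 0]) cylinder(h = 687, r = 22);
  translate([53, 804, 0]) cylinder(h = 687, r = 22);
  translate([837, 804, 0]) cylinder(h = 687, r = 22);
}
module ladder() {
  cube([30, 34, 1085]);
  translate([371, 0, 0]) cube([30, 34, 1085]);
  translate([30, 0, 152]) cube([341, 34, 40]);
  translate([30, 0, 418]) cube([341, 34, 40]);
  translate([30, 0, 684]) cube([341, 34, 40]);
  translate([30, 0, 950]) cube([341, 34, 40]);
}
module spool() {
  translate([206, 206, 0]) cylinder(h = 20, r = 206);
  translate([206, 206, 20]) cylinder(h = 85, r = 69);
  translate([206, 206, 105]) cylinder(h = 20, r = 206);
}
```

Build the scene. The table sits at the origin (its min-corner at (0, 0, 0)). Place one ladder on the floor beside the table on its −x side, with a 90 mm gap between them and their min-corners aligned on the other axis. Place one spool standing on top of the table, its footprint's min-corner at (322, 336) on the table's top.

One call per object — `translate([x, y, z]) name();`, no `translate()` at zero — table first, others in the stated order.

table();
translate([-491, 0, 0]) ladder();
translate([322, 336, 727]) spool();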